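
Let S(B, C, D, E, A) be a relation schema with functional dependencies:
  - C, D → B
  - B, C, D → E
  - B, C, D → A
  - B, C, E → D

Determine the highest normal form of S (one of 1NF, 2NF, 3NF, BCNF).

BCNF

Candidate keys: {B, C, E}, {C, D}. Prime attributes: {B, C, D, E}.
Every FD has a superkey on the left, so the relation is in BCNF.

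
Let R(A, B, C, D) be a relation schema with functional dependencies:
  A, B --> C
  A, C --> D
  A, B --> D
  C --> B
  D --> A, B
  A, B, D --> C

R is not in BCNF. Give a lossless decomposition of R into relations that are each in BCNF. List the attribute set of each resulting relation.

Candidate keys of the original relation: {A, B}, {A, C}, {D}.
{A, B, C, D}: {C} determines {B, C} here but is not a superkey — split on C --> B, giving {B, C} and {A, C, D}.
{B, C} is in BCNF.
{A, C, D} is in BCNF.

{A, C, D}; {B, C}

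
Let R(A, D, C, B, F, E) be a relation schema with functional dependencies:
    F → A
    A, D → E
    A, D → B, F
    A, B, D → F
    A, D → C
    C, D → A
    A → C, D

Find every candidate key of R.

{A}, {C, D}, {F}

{A}⁺ = {A, B, C, D, E, F} — all of the relation — so {A} is a candidate key.
{F}⁺ = {A, B, C, D, E, F} — all of the relation — so {F} is a candidate key.
{C, D}⁺ = {A, B, C, D, E, F} — all of the relation — so {C, D} is a candidate key.
No proper subset of any of these is a key, and no other minimal superkey exists.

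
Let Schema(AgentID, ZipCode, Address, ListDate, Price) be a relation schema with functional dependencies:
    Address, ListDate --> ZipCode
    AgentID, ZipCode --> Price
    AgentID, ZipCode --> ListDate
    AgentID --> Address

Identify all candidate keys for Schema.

{AgentID, ListDate}, {AgentID, ZipCode}

No FD produces {AgentID}, so it must be in every candidate key.
{AgentID, ListDate} is a candidate key since {AgentID, ListDate}⁺ = {Address, AgentID, ListDate, Price, ZipCode} covers every attribute.
{AgentID, ZipCode} is a candidate key since {AgentID, ZipCode}⁺ = {Address, AgentID, ListDate, Price, ZipCode} covers every attribute.
These are minimal and exhaustive — every other superkey contains one of them.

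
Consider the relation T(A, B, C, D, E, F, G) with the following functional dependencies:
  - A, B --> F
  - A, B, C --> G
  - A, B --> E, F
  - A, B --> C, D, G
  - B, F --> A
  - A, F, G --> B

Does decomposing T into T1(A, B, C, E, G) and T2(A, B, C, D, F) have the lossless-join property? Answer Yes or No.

Yes

Common attributes: {A, B, C}; their closure is {A, B, C, D, E, F, G}.
T1 is contained in that closure, so T1 ∩ T2 --> T1 holds and the join is lossless.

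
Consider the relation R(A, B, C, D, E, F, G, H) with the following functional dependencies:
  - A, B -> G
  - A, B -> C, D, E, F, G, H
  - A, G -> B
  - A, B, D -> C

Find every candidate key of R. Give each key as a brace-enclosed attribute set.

No FD produces {A}, so it must be in every candidate key.
{A, B}⁺ = {A, B, C, D, E, F, G, H} — all of the relation — so {A, B} is a candidate key.
{A, G}⁺ = {A, B, C, D, E, F, G, H} — all of the relation — so {A, G} is a candidate key.
Any other superkey properly contains one of these, so there are no further candidate keys.

{A, B}, {A, G}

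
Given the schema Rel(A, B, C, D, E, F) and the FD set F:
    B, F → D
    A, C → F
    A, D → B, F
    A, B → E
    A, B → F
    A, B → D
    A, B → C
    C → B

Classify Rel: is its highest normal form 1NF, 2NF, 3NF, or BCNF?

3NF

Candidate keys: {A, B}, {A, C}, {A, D}. Prime attributes: {A, B, C, D}.
B, F → D: {B, F}⁺ = {B, D, F}, which is not all of the attributes, so the left side is not a superkey — BCNF is violated.
But every attribute on its right side ({D}) is prime, and the same holds for every other non-superkey FD, so 3NF still holds.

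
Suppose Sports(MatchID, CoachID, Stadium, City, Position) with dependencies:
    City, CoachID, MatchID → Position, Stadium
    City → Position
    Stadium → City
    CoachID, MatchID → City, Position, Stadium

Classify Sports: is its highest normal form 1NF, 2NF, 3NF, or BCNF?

2NF

Candidate key: {CoachID, MatchID}. Prime attributes: {CoachID, MatchID}.
City → Position: {City}⁺ = {City, Position}, which is not all of the attributes, so the left side is not a superkey — BCNF is violated.
City → Position determines the non-prime attribute {Position} from a non-superkey — 3NF is violated.
Checking every proper subset of each key, none determines a non-prime attribute — 2NF is satisfied.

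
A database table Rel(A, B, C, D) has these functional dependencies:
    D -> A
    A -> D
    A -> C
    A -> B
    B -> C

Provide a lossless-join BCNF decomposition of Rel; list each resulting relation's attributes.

{A, B, D}; {B, C}

Candidate keys of the original relation: {A}, {D}.
In {A, B, C, D}, {B} is not a superkey ({B}⁺ restricted to this set is {B, C}), so split on B -> C into {B, C} and {A, B, D}.
{B, C}: every determinant is a superkey — BCNF.
{A, B, D}: every determinant is a superkey — BCNF.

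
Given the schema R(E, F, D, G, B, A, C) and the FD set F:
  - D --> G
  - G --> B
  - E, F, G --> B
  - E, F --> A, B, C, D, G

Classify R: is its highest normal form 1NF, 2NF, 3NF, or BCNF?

2NF

Candidate key: {E, F}. Prime attributes: {E, F}.
D --> G breaks BCNF: {D}⁺ = {B, D, G}, so {D} is not a superkey.
D --> G has non-prime {G} on the right and a non-superkey on the left, so 3NF fails.
Checking every proper subset of each key, none determines a non-prime attribute — 2NF is satisfied.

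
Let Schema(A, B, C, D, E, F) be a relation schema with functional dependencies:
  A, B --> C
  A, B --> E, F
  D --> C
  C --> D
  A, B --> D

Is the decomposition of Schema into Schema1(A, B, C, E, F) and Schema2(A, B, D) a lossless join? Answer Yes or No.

Yes

Schema1 ∩ Schema2 = {A, B}; its closure under F is {A, B, C, D, E, F}.
Schema1 is contained in that closure, so Schema1 ∩ Schema2 --> Schema1 holds and the join is lossless.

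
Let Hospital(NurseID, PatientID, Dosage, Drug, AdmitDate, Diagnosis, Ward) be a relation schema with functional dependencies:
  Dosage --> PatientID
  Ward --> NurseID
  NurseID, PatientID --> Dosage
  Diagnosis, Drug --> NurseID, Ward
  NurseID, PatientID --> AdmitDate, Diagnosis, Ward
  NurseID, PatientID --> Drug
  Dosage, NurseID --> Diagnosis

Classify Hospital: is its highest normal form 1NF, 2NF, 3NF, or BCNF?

Candidate keys: {Diagnosis, Dosage, Drug}, {Diagnosis, Drug, PatientID}, {Dosage, NurseID}, {Dosage, Ward}, {NurseID, PatientID}, {PatientID, Ward}. Prime attributes: {Diagnosis, Dosage, Drug, NurseID, PatientID, Ward}.
For Dosage --> PatientID we have {Dosage}⁺ = {Dosage, PatientID}; {Dosage} is not a superkey, so BCNF fails.
Since {PatientID} ⊆ prime attributes and every other non-superkey FD also has a prime right side, the schema is in 3NF.

3NF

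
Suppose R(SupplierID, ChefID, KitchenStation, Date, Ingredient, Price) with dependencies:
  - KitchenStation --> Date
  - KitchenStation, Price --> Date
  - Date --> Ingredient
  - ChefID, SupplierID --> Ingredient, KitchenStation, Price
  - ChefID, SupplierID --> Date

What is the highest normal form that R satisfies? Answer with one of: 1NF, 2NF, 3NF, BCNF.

2NF

Candidate key: {ChefID, SupplierID}. Prime attributes: {ChefID, SupplierID}.
For KitchenStation --> Date we have {KitchenStation}⁺ = {Date, Ingredient, KitchenStation}; {KitchenStation} is not a superkey, so BCNF fails.
KitchenStation --> Date has non-prime {Date} on the right and a non-superkey on the left, so 3NF fails.
Checking every proper subset of each key, none determines a non-prime attribute — 2NF is satisfied.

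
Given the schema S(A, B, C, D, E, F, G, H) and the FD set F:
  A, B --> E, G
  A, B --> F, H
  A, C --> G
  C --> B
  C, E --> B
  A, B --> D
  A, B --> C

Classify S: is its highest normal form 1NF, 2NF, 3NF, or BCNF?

3NF

Candidate keys: {A, B}, {A, C}. Prime attributes: {A, B, C}.
For C --> B we have {C}⁺ = {B, C}; {C} is not a superkey, so BCNF fails.
Since {B} ⊆ prime attributes and every other non-superkey FD also has a prime right side, the schema is in 3NF.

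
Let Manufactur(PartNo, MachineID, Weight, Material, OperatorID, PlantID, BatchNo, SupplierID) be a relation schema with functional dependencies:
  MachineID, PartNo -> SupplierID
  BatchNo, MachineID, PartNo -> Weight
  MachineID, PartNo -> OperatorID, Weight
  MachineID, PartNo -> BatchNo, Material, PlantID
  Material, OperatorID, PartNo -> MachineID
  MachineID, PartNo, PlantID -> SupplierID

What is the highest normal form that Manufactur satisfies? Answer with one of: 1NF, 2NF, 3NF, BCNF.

BCNF

Candidate keys: {MachineID, PartNo}, {Material, OperatorID, PartNo}. Prime attributes: {MachineID, Material, OperatorID, PartNo}.
Every FD has a superkey on the left, so the relation is in BCNF.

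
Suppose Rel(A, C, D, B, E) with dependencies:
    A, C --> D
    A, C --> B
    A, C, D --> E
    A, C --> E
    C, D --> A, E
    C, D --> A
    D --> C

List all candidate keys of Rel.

{A, C}, {D}

{D}⁺ = {A, B, C, D, E} — all of the relation — so {D} is a candidate key.
{A, C}⁺ = {A, B, C, D, E} — all of the relation — so {A, C} is a candidate key.
These are minimal and exhaustive — every other superkey contains one of them.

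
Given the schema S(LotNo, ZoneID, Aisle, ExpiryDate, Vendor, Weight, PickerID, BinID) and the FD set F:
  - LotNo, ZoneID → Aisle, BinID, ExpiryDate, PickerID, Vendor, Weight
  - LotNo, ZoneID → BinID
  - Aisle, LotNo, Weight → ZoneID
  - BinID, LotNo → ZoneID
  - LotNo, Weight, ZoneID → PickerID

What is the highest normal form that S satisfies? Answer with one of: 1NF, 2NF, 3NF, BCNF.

BCNF

Candidate keys: {Aisle, LotNo, Weight}, {BinID, LotNo}, {LotNo, ZoneID}. Prime attributes: {Aisle, BinID, LotNo, Weight, ZoneID}.
Every FD has a superkey on the left, so the relation is in BCNF.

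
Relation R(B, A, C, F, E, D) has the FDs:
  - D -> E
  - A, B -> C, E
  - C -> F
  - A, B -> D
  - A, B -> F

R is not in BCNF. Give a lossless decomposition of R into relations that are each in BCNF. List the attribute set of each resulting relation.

{A, B, C, D}; {C, F}; {D, E}

Candidate key of the original relation: {A, B}.
{A, B, C, D, E, F}: {D} determines {D, E} here but is not a superkey — split on D -> E, giving {D, E} and {A, B, C, D, F}.
{D, E} has no BCNF violation.
{A, B, C, D, F}: {C} determines {C, F} here but is not a superkey — split on C -> F, giving {C, F} and {A, B, C, D}.
{C, F} has no BCNF violation.
{A, B, C, D} has no BCNF violation.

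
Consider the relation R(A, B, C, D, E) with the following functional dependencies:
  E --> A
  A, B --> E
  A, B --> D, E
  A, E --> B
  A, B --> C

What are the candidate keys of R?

{A, B}, {E}

{E}⁺ = {A, B, C, D, E}, which is every attribute, so {E} is a candidate key.
{A, B}⁺ = {A, B, C, D, E}, which is every attribute, so {A, B} is a candidate key.
Any other superkey properly contains one of these, so there are no further candidate keys.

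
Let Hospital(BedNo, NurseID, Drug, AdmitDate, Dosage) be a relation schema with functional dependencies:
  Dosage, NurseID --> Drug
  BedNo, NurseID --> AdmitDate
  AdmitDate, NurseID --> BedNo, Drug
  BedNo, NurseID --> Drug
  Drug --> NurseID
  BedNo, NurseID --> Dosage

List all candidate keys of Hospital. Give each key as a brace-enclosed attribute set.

{AdmitDate, Drug}⁺ = {AdmitDate, BedNo, Dosage, Drug, NurseID}, which is every attribute, so {AdmitDate, Drug} is a candidate key.
{AdmitDate, NurseID}⁺ = {AdmitDate, BedNo, Dosage, Drug, NurseID}, which is every attribute, so {AdmitDate, NurseID} is a candidate key.
{BedNo, Drug}⁺ = {AdmitDate, BedNo, Dosage, Drug, NurseID}, which is every attribute, so {BedNo, Drug} is a candidate key.
{BedNo, NurseID}⁺ = {AdmitDate, BedNo, Dosage, Drug, NurseID}, which is every attribute, so {BedNo, NurseID} is a candidate key.
No proper subset of any of these is a key, and no other minimal superkey exists.

{AdmitDate, Drug}, {AdmitDate, NurseID}, {BedNo, Drug}, {BedNo, NurseID}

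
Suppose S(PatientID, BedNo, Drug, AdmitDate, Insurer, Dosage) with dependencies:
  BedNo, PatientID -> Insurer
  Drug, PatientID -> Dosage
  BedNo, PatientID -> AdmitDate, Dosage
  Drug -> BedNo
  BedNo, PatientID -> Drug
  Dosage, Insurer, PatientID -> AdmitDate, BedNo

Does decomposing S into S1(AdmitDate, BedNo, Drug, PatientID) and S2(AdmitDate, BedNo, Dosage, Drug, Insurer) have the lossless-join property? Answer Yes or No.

The shared attributes are {AdmitDate, BedNo, Drug} and {AdmitDate, BedNo, Drug}⁺ = {AdmitDate, BedNo, Drug}.
The closure covers neither S1 nor S2 entirely; the join is not lossless.

No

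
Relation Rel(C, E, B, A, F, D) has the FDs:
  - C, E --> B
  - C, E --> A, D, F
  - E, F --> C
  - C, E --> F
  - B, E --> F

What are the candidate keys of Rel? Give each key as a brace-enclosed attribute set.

{B, E}, {C, E}, {E, F}

No FD produces {E}, so it must be in every candidate key.
{B, E} is a candidate key since {B, E}⁺ = {A, B, C, D, E, F} covers every attribute.
{C, E} is a candidate key since {C, E}⁺ = {A, B, C, D, E, F} covers every attribute.
{E, F} is a candidate key since {E, F}⁺ = {A, B, C, D, E, F} covers every attribute.
These are minimal and exhaustive — every other superkey contains one of them.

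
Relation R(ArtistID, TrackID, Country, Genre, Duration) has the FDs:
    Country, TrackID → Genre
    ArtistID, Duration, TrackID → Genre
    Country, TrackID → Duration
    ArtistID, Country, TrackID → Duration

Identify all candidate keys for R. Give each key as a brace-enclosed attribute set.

{ArtistID, Country, TrackID} never appear on the right of any FD, so every key must include all of them.
{ArtistID, Country, TrackID}⁺ = {ArtistID, Country, Duration, Genre, TrackID} — all of the relation — so {ArtistID, Country, TrackID} is a candidate key.
No smaller or unrelated set reaches every attribute, so there are no other keys.

{ArtistID, Country, TrackID}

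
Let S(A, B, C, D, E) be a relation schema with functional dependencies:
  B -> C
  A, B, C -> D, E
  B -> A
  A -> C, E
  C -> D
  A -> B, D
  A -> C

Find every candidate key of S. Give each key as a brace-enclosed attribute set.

{A}, {B}

{A} is a candidate key since {A}⁺ = {A, B, C, D, E} covers every attribute.
{B} is a candidate key since {B}⁺ = {A, B, C, D, E} covers every attribute.
These are minimal and exhaustive — every other superkey contains one of them.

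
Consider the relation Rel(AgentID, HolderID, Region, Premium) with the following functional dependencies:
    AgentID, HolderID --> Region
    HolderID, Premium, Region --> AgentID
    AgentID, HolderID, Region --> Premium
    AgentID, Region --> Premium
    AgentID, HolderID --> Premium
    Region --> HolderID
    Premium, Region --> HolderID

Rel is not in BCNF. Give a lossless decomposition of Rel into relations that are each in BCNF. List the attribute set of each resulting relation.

Candidate keys of the original relation: {AgentID, HolderID}, {AgentID, Region}, {Premium, Region}.
{AgentID, HolderID, Premium, Region}: {Region} determines {HolderID, Region} here but is not a superkey — split on Region --> HolderID, giving {HolderID, Region} and {AgentID, Premium, Region}.
{HolderID, Region}: every determinant is a superkey — BCNF.
{AgentID, Premium, Region}: every determinant is a superkey — BCNF.

{AgentID, Premium, Region}; {HolderID, Region}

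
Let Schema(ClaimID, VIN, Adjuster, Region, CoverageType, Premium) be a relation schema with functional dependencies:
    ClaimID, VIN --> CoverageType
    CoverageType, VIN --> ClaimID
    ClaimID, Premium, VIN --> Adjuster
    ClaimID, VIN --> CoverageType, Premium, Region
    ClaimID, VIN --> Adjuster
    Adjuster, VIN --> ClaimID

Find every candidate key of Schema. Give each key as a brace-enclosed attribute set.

Attributes never on any right-hand side: {VIN} — every candidate key must contain it.
{Adjuster, VIN} is a candidate key since {Adjuster, VIN}⁺ = {Adjuster, ClaimID, CoverageType, Premium, Region, VIN} covers every attribute.
{ClaimID, VIN} is a candidate key since {ClaimID, VIN}⁺ = {Adjuster, ClaimID, CoverageType, Premium, Region, VIN} covers every attribute.
{CoverageType, VIN} is a candidate key since {CoverageType, VIN}⁺ = {Adjuster, ClaimID, CoverageType, Premium, Region, VIN} covers every attribute.
No proper subset of any of these is a key, and no other minimal superkey exists.

{Adjuster, VIN}, {ClaimID, VIN}, {CoverageType, VIN}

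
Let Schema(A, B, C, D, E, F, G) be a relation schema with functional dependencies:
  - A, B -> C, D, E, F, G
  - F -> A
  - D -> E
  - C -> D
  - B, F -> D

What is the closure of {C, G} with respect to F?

{C, D, E, G}

Start with {C, G}.
C -> D applies; add {D} → now {C, D, G}.
D -> E applies; add {E} → now {C, D, E, G}.
No further FD applies.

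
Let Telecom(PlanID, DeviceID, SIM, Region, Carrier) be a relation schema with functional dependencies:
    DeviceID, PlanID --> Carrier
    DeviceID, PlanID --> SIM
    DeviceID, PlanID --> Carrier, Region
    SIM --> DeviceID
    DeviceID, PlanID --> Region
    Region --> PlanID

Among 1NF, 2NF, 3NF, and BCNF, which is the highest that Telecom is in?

Candidate keys: {DeviceID, PlanID}, {DeviceID, Region}, {PlanID, SIM}, {Region, SIM}. Prime attributes: {DeviceID, PlanID, Region, SIM}.
SIM --> DeviceID: {SIM}⁺ = {DeviceID, SIM}, which is not all of the attributes, so the left side is not a superkey — BCNF is violated.
Since {DeviceID} ⊆ prime attributes and every other non-superkey FD also has a prime right side, the schema is in 3NF.

3NF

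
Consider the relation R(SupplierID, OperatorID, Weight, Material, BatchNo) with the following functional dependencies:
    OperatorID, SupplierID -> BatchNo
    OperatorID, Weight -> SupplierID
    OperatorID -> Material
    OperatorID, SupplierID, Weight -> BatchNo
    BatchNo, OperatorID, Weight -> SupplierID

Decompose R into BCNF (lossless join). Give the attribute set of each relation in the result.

Candidate key of the original relation: {OperatorID, Weight}.
In {BatchNo, Material, OperatorID, SupplierID, Weight}, {OperatorID, SupplierID} is not a superkey ({OperatorID, SupplierID}⁺ restricted to this set is {BatchNo, Material, OperatorID, SupplierID}), so split on OperatorID, SupplierID -> BatchNo, Material into {BatchNo, Material, OperatorID, SupplierID} and {OperatorID, SupplierID, Weight}.
In {BatchNo, Material, OperatorID, SupplierID}, {OperatorID} is not a superkey ({OperatorID}⁺ restricted to this set is {Material, OperatorID}), so split on OperatorID -> Material into {Material, OperatorID} and {BatchNo, OperatorID, SupplierID}.
{Material, OperatorID} has no BCNF violation.
{BatchNo, OperatorID, SupplierID} has no BCNF violation.
{OperatorID, SupplierID, Weight} has no BCNF violation.

{BatchNo, OperatorID, SupplierID}; {Material, OperatorID}; {OperatorID, SupplierID, Weight}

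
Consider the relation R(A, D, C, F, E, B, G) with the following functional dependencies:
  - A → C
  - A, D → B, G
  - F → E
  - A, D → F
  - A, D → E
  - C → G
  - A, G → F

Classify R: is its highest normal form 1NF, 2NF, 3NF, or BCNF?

Candidate key: {A, D}. Prime attributes: {A, D}.
For A → C we have {A}⁺ = {A, C, E, F, G}; {A} is not a superkey, so BCNF fails.
A → C determines the non-prime attribute {C} from a non-superkey — 3NF is violated.
The proper key subset {A} of {A, D} determines non-prime {C, E, F, G}, so the relation is not even in 2NF.

1NF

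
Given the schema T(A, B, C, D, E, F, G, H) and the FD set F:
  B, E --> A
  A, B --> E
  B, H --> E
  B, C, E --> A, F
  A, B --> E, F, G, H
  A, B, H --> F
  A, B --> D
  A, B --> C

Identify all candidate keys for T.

Attributes never on any right-hand side: {B} — every candidate key must contain it.
{A, B}⁺ = {A, B, C, D, E, F, G, H} — all of the relation — so {A, B} is a candidate key.
{B, E}⁺ = {A, B, C, D, E, F, G, H} — all of the relation — so {B, E} is a candidate key.
{B, H}⁺ = {A, B, C, D, E, F, G, H} — all of the relation — so {B, H} is a candidate key.
These are minimal and exhaustive — every other superkey contains one of them.

{A, B}, {B, E}, {B, H}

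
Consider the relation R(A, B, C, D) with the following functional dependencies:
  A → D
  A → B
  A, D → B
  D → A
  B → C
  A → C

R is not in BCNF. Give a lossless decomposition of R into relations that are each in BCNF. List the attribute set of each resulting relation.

{A, B, D}; {B, C}

Candidate keys of the original relation: {A}, {D}.
{A, B, C, D}: {B} determines {B, C} here but is not a superkey — split on B → C, giving {B, C} and {A, B, D}.
{B, C} is in BCNF.
{A, B, D} is in BCNF.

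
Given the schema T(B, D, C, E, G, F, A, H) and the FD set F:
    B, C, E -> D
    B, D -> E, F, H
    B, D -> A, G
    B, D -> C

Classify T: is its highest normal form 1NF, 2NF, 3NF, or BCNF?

Candidate keys: {B, C, E}, {B, D}. Prime attributes: {B, C, D, E}.
Every FD has a superkey on the left, so the relation is in BCNF.

BCNF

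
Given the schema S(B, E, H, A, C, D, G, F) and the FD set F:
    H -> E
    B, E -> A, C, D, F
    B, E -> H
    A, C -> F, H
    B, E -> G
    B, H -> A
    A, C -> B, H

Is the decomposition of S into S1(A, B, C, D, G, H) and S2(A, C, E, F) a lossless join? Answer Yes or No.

The shared attributes are {A, C} and {A, C}⁺ = {A, B, C, D, E, F, G, H}.
Since S1 ⊆ {A, B, C, D, E, F, G, H}, the intersection is a superkey of S1; the decomposition is lossless.

Yes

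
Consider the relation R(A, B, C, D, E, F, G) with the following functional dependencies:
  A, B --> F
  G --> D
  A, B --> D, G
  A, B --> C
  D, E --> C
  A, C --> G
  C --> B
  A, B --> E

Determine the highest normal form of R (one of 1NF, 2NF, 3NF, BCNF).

3NF

Candidate keys: {A, B}, {A, C}, {A, D, E}, {A, E, G}. Prime attributes: {A, B, C, D, E, G}.
For G --> D we have {G}⁺ = {D, G}; {G} is not a superkey, so BCNF fails.
Its right-hand attributes {D} are all prime, as are those of every other non-superkey FD — the relation is in 3NF.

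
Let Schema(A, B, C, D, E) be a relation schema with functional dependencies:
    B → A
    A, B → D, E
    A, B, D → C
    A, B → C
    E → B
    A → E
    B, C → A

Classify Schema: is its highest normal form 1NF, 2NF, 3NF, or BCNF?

Candidate keys: {A}, {B}, {E}. Prime attributes: {A, B, E}.
Each dependency's left side is a superkey — BCNF holds.

BCNF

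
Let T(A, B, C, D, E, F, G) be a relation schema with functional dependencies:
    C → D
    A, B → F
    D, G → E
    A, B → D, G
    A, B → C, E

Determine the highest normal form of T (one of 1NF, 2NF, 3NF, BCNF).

2NF

Candidate key: {A, B}. Prime attributes: {A, B}.
C → D: {C}⁺ = {C, D}, which is not all of the attributes, so the left side is not a superkey — BCNF is violated.
C → D determines the non-prime attribute {D} from a non-superkey — 3NF is violated.
No non-prime attribute depends on a proper subset of any candidate key, so 2NF holds.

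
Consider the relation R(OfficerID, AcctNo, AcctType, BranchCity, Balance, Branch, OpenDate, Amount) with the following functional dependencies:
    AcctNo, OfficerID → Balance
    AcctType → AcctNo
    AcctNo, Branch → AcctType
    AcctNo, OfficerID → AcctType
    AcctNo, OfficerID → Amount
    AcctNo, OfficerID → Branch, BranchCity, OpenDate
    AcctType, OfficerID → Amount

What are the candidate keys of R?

No FD produces {OfficerID}, so it must be in every candidate key.
{AcctNo, OfficerID} is a candidate key since {AcctNo, OfficerID}⁺ = {AcctNo, AcctType, Amount, Balance, Branch, BranchCity, OfficerID, OpenDate} covers every attribute.
{AcctType, OfficerID} is a candidate key since {AcctType, OfficerID}⁺ = {AcctNo, AcctType, Amount, Balance, Branch, BranchCity, OfficerID, OpenDate} covers every attribute.
Any other superkey properly contains one of these, so there are no further candidate keys.

{AcctNo, OfficerID}, {AcctType, OfficerID}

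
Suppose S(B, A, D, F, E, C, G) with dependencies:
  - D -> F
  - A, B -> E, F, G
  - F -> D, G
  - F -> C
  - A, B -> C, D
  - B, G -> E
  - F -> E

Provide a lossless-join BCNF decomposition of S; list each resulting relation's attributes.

Candidate key of the original relation: {A, B}.
Within {A, B, C, D, E, F, G}: {D}⁺ ∩ {A, B, C, D, E, F, G} = {C, D, E, F, G}, not the whole set, so D -> C, E, F, G violates BCNF; decompose into {C, D, E, F, G} and {A, B, D}.
{C, D, E, F, G}: every determinant is a superkey — BCNF.
{A, B, D}: every determinant is a superkey — BCNF.

{A, B, D}; {C, D, E, F, G}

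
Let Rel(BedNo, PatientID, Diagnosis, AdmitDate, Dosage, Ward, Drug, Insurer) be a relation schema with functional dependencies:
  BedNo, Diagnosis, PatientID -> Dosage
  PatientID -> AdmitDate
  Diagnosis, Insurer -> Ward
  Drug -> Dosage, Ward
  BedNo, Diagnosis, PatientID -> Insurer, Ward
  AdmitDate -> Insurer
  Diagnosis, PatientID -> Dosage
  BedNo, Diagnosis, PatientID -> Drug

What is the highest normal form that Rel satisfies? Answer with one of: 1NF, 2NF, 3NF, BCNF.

1NF

Candidate key: {BedNo, Diagnosis, PatientID}. Prime attributes: {BedNo, Diagnosis, PatientID}.
PatientID -> AdmitDate breaks BCNF: {PatientID}⁺ = {AdmitDate, Insurer, PatientID}, so {PatientID} is not a superkey.
PatientID -> AdmitDate determines the non-prime attribute {AdmitDate} from a non-superkey — 3NF is violated.
The proper key subset {PatientID} of {BedNo, Diagnosis, PatientID} determines non-prime {AdmitDate, Insurer}, so the relation is not even in 2NF.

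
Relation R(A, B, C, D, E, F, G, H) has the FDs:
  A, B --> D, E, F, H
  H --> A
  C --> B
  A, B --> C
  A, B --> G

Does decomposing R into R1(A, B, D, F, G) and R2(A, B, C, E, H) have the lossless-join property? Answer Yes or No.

Common attributes: {A, B}; their closure is {A, B, C, D, E, F, G, H}.
This includes all of R1, so the common attributes are a superkey of R1 — the join is lossless.

Yes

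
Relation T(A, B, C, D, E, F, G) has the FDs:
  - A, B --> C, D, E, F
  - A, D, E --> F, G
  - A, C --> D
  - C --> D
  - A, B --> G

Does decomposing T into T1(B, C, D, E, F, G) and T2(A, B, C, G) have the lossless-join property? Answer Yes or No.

No

The shared attributes are {B, C, G} and {B, C, G}⁺ = {B, C, D, G}.
T1 ⊄ {B, C, D, G} and T2 ⊄ {B, C, D, G}, so the split is lossy.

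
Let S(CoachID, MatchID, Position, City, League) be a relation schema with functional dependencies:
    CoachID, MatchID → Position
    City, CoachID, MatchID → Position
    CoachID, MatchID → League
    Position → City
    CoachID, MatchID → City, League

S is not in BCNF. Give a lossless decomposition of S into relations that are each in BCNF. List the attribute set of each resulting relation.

Candidate key of the original relation: {CoachID, MatchID}.
In {City, CoachID, League, MatchID, Position}, {Position} is not a superkey ({Position}⁺ restricted to this set is {City, Position}), so split on Position → City into {City, Position} and {CoachID, League, MatchID, Position}.
{City, Position}: every determinant is a superkey — BCNF.
{CoachID, League, MatchID, Position}: every determinant is a superkey — BCNF.

{City, Position}; {CoachID, League, MatchID, Position}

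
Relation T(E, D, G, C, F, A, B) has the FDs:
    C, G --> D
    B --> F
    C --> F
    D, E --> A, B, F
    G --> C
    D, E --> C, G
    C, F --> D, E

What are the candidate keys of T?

{C}, {D, E}, {G}

Closure of {C} is {A, B, C, D, E, F, G}, the whole schema; {C} is a candidate key.
Closure of {G} is {A, B, C, D, E, F, G}, the whole schema; {G} is a candidate key.
Closure of {D, E} is {A, B, C, D, E, F, G}, the whole schema; {D, E} is a candidate key.
No proper subset of any of these is a key, and no other minimal superkey exists.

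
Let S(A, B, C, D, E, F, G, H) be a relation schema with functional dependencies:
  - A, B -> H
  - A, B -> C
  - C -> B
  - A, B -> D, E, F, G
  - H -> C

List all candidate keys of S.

{A, B}, {A, C}, {A, H}

No FD produces {A}, so it must be in every candidate key.
{A, B}⁺ = {A, B, C, D, E, F, G, H} — all of the relation — so {A, B} is a candidate key.
{A, C}⁺ = {A, B, C, D, E, F, G, H} — all of the relation — so {A, C} is a candidate key.
{A, H}⁺ = {A, B, C, D, E, F, G, H} — all of the relation — so {A, H} is a candidate key.
These are minimal and exhaustive — every other superkey contains one of them.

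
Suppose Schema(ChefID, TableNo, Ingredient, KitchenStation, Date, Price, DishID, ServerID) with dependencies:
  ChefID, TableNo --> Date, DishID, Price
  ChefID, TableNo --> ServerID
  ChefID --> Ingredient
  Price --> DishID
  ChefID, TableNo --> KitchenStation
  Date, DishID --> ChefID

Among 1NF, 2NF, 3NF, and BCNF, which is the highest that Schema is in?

Candidate keys: {ChefID, TableNo}, {Date, DishID, TableNo}, {Date, Price, TableNo}. Prime attributes: {ChefID, Date, DishID, Price, TableNo}.
ChefID --> Ingredient breaks BCNF: {ChefID}⁺ = {ChefID, Ingredient}, so {ChefID} is not a superkey.
Because {Ingredient} is non-prime and the left side of ChefID --> Ingredient is not a superkey, the relation is not in 3NF.
Since {ChefID} ⊂ {ChefID, TableNo} and {ChefID}⁺ ⊇ {Ingredient} with {Ingredient} non-prime, there is a partial dependency; 2NF fails.

1NF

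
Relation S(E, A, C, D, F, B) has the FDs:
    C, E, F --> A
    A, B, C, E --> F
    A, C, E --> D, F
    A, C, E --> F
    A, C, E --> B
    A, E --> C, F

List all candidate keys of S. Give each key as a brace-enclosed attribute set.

{A, E}, {C, E, F}

Attributes never on any right-hand side: {E} — every candidate key must contain it.
Closure of {A, E} is {A, B, C, D, E, F}, the whole schema; {A, E} is a candidate key.
Closure of {C, E, F} is {A, B, C, D, E, F}, the whole schema; {C, E, F} is a candidate key.
These are minimal and exhaustive — every other superkey contains one of them.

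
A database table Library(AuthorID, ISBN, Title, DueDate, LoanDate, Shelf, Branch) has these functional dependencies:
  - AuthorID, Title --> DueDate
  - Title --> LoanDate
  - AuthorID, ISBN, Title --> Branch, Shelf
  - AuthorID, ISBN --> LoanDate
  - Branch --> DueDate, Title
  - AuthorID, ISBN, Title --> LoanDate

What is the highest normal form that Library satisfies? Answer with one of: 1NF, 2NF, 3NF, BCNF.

1NF

Candidate keys: {AuthorID, Branch, ISBN}, {AuthorID, ISBN, Title}. Prime attributes: {AuthorID, Branch, ISBN, Title}.
AuthorID, Title --> DueDate breaks BCNF: {AuthorID, Title}⁺ = {AuthorID, DueDate, LoanDate, Title}, so {AuthorID, Title} is not a superkey.
AuthorID, Title --> DueDate has non-prime {DueDate} on the right and a non-superkey on the left, so 3NF fails.
The proper key subset {Branch} of {AuthorID, Branch, ISBN} determines non-prime {DueDate, LoanDate}, so the relation is not even in 2NF.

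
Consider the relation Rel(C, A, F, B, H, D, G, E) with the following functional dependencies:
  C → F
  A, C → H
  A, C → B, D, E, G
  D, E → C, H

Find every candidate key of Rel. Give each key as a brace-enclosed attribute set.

{A, C}, {A, D, E}

No FD produces {A}, so it must be in every candidate key.
{A, C} is a candidate key since {A, C}⁺ = {A, B, C, D, E, F, G, H} covers every attribute.
{A, D, E} is a candidate key since {A, D, E}⁺ = {A, B, C, D, E, F, G, H} covers every attribute.
No proper subset of any of these is a key, and no other minimal superkey exists.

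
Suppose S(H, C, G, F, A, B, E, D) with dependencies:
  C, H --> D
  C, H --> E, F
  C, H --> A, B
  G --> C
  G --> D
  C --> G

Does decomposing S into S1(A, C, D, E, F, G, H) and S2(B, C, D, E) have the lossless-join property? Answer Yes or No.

Common attributes: {C, D, E}; their closure is {C, D, E, G}.
The closure covers neither S1 nor S2 entirely; the join is not lossless.

No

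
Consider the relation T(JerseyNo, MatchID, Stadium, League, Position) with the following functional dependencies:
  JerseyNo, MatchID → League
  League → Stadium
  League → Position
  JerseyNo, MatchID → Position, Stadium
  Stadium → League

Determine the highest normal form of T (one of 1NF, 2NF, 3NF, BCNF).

2NF

Candidate key: {JerseyNo, MatchID}. Prime attributes: {JerseyNo, MatchID}.
League → Stadium breaks BCNF: {League}⁺ = {League, Position, Stadium}, so {League} is not a superkey.
Because {Stadium} is non-prime and the left side of League → Stadium is not a superkey, the relation is not in 3NF.
No proper subset of a key has a non-prime attribute in its closure, so there is no partial dependency; 2NF holds.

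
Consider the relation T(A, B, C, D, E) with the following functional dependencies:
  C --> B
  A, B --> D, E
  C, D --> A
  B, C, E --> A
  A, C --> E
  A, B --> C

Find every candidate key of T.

{A, B}⁺ = {A, B, C, D, E} — all of the relation — so {A, B} is a candidate key.
{A, C}⁺ = {A, B, C, D, E} — all of the relation — so {A, C} is a candidate key.
{C, D}⁺ = {A, B, C, D, E} — all of the relation — so {C, D} is a candidate key.
{C, E}⁺ = {A, B, C, D, E} — all of the relation — so {C, E} is a candidate key.
Any other superkey properly contains one of these, so there are no further candidate keys.

{A, B}, {A, C}, {C, D}, {C, E}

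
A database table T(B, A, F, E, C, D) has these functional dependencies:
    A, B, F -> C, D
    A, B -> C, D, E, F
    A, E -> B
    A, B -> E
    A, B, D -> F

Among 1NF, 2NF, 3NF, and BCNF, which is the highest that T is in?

BCNF

Candidate keys: {A, B}, {A, E}. Prime attributes: {A, B, E}.
The left-hand side of every FD is a superkey, so BCNF is satisfied.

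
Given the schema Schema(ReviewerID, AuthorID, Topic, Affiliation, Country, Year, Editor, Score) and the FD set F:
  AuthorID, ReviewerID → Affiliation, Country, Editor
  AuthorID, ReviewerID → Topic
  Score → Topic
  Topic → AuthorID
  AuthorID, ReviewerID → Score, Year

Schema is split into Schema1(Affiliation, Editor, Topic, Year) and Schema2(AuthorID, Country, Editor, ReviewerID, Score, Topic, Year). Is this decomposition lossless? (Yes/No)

No

The shared attributes are {Editor, Topic, Year} and {Editor, Topic, Year}⁺ = {AuthorID, Editor, Topic, Year}.
The closure covers neither Schema1 nor Schema2 entirely; the join is not lossless.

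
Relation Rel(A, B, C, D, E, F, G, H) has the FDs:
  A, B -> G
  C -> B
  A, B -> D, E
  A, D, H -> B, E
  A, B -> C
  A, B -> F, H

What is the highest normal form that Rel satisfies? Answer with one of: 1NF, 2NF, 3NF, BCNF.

3NF

Candidate keys: {A, B}, {A, C}, {A, D, H}. Prime attributes: {A, B, C, D, H}.
C -> B: {C}⁺ = {B, C}, which is not all of the attributes, so the left side is not a superkey — BCNF is violated.
Its right-hand attributes {B} are all prime, as are those of every other non-superkey FD — the relation is in 3NF.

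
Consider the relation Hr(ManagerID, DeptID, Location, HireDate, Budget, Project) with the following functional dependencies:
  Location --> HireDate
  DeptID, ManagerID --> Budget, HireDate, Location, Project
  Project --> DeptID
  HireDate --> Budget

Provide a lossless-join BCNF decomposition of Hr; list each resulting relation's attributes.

Candidate keys of the original relation: {DeptID, ManagerID}, {ManagerID, Project}.
Within {Budget, DeptID, HireDate, Location, ManagerID, Project}: {Location}⁺ ∩ {Budget, DeptID, HireDate, Location, ManagerID, Project} = {Budget, HireDate, Location}, not the whole set, so Location --> Budget, HireDate violates BCNF; decompose into {Budget, HireDate, Location} and {DeptID, Location, ManagerID, Project}.
Within {Budget, HireDate, Location}: {HireDate}⁺ ∩ {Budget, HireDate, Location} = {Budget, HireDate}, not the whole set, so HireDate --> Budget violates BCNF; decompose into {Budget, HireDate} and {HireDate, Location}.
{Budget, HireDate}: every determinant is a superkey — BCNF.
{HireDate, Location}: every determinant is a superkey — BCNF.
Within {DeptID, Location, ManagerID, Project}: {Project}⁺ ∩ {DeptID, Location, ManagerID, Project} = {DeptID, Project}, not the whole set, so Project --> DeptID violates BCNF; decompose into {DeptID, Project} and {Location, ManagerID, Project}.
{DeptID, Project}: every determinant is a superkey — BCNF.
{Location, ManagerID, Project}: every determinant is a superkey — BCNF.

{Budget, HireDate}; {DeptID, Project}; {HireDate, Location}; {Location, ManagerID, Project}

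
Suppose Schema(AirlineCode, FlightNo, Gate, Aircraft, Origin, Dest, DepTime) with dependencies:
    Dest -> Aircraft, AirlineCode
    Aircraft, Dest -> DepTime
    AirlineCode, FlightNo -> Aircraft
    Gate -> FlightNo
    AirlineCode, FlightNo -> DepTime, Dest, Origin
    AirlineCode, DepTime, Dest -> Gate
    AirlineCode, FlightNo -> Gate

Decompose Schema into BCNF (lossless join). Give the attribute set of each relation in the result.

Candidate keys of the original relation: {AirlineCode, FlightNo}, {AirlineCode, Gate}, {Dest}.
{Aircraft, AirlineCode, DepTime, Dest, FlightNo, Gate, Origin}: {Gate} determines {FlightNo, Gate} here but is not a superkey — split on Gate -> FlightNo, giving {FlightNo, Gate} and {Aircraft, AirlineCode, DepTime, Dest, Gate, Origin}.
{FlightNo, Gate} is in BCNF.
{Aircraft, AirlineCode, DepTime, Dest, Gate, Origin} is in BCNF.

{Aircraft, AirlineCode, DepTime, Dest, Gate, Origin}; {FlightNo, Gate}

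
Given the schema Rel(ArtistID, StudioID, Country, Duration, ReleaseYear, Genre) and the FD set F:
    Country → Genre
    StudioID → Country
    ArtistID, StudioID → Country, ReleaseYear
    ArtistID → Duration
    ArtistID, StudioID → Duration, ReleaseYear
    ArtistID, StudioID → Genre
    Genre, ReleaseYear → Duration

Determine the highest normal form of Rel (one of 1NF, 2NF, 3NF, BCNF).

1NF

Candidate key: {ArtistID, StudioID}. Prime attributes: {ArtistID, StudioID}.
For Country → Genre we have {Country}⁺ = {Country, Genre}; {Country} is not a superkey, so BCNF fails.
Country → Genre has non-prime {Genre} on the right and a non-superkey on the left, so 3NF fails.
{ArtistID} is a proper subset of the key {ArtistID, StudioID}, and {ArtistID}⁺ contains the non-prime attribute {Duration} — a partial dependency, so 2NF is violated.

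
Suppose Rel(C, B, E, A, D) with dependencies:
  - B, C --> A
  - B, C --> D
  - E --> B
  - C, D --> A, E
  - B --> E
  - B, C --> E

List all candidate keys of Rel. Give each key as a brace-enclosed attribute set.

{C} never appears on the right of any FD, so every key must include it.
{B, C}⁺ = {A, B, C, D, E}, which is every attribute, so {B, C} is a candidate key.
{C, D}⁺ = {A, B, C, D, E}, which is every attribute, so {C, D} is a candidate key.
{C, E}⁺ = {A, B, C, D, E}, which is every attribute, so {C, E} is a candidate key.
These are minimal and exhaustive — every other superkey contains one of them.

{B, C}, {C, D}, {C, E}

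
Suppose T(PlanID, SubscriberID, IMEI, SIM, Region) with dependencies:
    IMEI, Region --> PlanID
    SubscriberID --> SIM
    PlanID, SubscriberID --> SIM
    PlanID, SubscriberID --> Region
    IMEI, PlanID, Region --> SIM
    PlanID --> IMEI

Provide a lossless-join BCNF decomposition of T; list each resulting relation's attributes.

{IMEI, PlanID}; {IMEI, Region, SubscriberID}; {PlanID, Region, SIM}

Candidate keys of the original relation: {IMEI, Region, SubscriberID}, {PlanID, SubscriberID}.
Within {IMEI, PlanID, Region, SIM, SubscriberID}: {IMEI, Region}⁺ ∩ {IMEI, PlanID, Region, SIM, SubscriberID} = {IMEI, PlanID, Region, SIM}, not the whole set, so IMEI, Region --> PlanID, SIM violates BCNF; decompose into {IMEI, PlanID, Region, SIM} and {IMEI, Region, SubscriberID}.
Within {IMEI, PlanID, Region, SIM}: {PlanID}⁺ ∩ {IMEI, PlanID, Region, SIM} = {IMEI, PlanID}, not the whole set, so PlanID --> IMEI violates BCNF; decompose into {IMEI, PlanID} and {PlanID, Region, SIM}.
{IMEI, PlanID} is in BCNF.
{PlanID, Region, SIM} is in BCNF.
{IMEI, Region, SubscriberID} is in BCNF.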